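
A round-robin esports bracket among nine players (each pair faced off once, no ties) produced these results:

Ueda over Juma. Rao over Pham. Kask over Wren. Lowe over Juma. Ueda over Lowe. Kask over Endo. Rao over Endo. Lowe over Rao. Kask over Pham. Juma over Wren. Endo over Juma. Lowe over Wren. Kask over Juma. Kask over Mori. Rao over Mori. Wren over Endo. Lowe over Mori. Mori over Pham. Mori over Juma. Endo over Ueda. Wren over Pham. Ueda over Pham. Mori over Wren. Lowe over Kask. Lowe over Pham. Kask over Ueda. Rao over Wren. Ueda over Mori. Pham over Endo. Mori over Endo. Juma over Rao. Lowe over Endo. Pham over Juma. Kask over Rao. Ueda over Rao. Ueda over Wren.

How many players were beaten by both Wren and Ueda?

1

Wren beat: Endo, Pham.
Ueda beat: Lowe, Rao, Pham, Juma, Mori, Wren.
Both beat: Pham — 1.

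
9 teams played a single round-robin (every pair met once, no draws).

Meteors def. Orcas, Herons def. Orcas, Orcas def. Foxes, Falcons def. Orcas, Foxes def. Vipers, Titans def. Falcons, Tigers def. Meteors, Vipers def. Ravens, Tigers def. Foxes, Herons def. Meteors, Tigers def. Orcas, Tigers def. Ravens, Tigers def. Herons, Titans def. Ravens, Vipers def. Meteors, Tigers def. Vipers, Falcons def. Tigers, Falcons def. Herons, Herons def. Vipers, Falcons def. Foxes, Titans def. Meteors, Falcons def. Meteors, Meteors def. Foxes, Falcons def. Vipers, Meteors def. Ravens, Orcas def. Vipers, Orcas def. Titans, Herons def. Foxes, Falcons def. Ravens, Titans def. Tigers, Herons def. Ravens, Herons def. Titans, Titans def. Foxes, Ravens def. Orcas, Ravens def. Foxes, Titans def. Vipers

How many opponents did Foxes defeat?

Foxes' results: beat Vipers; lost to Titans, Tigers, Meteors, Orcas, Falcons, Herons, Ravens.
That is 1 win.

1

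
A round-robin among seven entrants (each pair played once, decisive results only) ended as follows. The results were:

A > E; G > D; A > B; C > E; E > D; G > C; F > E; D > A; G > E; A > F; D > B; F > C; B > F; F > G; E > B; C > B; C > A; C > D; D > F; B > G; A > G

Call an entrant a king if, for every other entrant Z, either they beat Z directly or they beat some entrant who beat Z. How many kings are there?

A reaches everyone (king).
B cannot reach A in two steps.
C reaches everyone (king).
D reaches everyone (king).
E cannot reach C in two steps.
F reaches everyone (king).
G reaches everyone (king).
Kings: A, C, D, F, G — 5.

5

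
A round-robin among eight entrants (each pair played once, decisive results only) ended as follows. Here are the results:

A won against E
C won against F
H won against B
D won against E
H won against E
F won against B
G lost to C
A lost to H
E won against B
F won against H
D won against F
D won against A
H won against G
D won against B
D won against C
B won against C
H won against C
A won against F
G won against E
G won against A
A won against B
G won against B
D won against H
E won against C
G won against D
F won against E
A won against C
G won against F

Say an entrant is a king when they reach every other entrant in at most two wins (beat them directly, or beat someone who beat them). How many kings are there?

4

A cannot reach D in two steps.
B cannot reach A, D, E, H in two steps.
C reaches everyone (king).
D reaches everyone (king).
E cannot reach A, D, H in two steps.
F cannot reach D in two steps.
G reaches everyone (king).
H reaches everyone (king).
Kings: C, D, G, H — 4.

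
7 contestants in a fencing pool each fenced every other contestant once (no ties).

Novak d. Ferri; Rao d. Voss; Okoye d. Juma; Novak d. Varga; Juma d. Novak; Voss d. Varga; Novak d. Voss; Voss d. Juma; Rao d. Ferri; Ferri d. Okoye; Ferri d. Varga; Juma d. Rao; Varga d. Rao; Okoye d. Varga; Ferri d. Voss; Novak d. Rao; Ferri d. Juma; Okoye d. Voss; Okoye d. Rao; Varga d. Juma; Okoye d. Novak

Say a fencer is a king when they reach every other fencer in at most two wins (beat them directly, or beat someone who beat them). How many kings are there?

Juma cannot reach Okoye in two steps.
Voss cannot reach Ferri, Okoye in two steps.
Ferri reaches everyone (king).
Varga cannot reach Okoye in two steps.
Okoye reaches everyone (king).
Novak reaches everyone (king).
Rao cannot reach Novak in two steps.
Kings: Ferri, Okoye, Novak — 3.

3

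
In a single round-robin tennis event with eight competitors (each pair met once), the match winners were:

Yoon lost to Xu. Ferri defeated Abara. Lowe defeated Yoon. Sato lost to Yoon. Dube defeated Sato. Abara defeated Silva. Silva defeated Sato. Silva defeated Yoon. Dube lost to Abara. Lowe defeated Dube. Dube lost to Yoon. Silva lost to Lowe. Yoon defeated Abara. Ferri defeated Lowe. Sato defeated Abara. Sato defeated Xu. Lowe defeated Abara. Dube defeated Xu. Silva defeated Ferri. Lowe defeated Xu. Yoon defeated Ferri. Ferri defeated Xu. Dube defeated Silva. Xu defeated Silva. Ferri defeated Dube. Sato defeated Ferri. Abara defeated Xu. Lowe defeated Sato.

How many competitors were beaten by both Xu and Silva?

Xu beat: Yoon, Silva.
Silva beat: Yoon, Sato, Ferri.
Both beat: Yoon — 1.

1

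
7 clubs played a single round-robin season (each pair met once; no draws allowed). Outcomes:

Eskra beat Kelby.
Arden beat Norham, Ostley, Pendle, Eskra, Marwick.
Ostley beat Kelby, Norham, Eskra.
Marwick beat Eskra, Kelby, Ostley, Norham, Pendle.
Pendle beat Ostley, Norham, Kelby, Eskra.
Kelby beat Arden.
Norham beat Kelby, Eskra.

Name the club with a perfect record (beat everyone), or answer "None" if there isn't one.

Highest win total is Marwick with 5 (out of 6 possible).
Marwick lost to Arden, so no club went undefeated.

None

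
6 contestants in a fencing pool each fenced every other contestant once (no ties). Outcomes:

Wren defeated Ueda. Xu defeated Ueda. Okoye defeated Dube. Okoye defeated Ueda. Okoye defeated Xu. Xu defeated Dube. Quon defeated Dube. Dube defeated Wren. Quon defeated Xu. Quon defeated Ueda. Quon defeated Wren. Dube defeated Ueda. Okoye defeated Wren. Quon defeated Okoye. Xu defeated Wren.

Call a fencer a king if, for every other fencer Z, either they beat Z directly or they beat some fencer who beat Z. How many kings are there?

1

Ueda cannot reach Quon, Xu, Dube, Okoye, Wren in two steps.
Quon reaches everyone (king).
Xu cannot reach Quon, Okoye in two steps.
Dube cannot reach Quon, Xu, Okoye in two steps.
Okoye cannot reach Quon in two steps.
Wren cannot reach Quon, Xu, Dube, Okoye in two steps.
Kings: Quon — 1.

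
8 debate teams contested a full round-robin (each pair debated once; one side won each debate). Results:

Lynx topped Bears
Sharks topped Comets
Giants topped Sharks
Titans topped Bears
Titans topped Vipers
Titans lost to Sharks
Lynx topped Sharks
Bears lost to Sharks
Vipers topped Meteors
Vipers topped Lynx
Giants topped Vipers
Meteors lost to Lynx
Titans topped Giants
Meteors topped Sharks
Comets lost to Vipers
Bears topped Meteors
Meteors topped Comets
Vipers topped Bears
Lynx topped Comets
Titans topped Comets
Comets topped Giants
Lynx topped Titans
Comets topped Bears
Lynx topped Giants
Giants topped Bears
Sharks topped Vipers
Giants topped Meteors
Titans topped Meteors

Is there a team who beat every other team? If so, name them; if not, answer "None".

Highest win total is Lynx with 6 (out of 7 possible).
Lynx lost to Vipers, so no team went undefeated.

None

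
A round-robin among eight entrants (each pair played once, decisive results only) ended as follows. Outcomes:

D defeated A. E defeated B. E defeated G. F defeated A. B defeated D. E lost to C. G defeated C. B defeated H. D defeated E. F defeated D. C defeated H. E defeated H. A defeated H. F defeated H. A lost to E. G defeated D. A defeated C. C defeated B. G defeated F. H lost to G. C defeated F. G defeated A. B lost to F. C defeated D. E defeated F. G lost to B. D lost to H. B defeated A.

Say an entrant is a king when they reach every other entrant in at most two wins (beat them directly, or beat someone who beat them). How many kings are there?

A cannot reach G in two steps.
B reaches everyone (king).
C reaches everyone (king).
D reaches everyone (king).
E reaches everyone (king).
F reaches everyone (king).
G reaches everyone (king).
H cannot reach B, C, F, G in two steps.
Kings: B, C, D, E, F, G — 6.

6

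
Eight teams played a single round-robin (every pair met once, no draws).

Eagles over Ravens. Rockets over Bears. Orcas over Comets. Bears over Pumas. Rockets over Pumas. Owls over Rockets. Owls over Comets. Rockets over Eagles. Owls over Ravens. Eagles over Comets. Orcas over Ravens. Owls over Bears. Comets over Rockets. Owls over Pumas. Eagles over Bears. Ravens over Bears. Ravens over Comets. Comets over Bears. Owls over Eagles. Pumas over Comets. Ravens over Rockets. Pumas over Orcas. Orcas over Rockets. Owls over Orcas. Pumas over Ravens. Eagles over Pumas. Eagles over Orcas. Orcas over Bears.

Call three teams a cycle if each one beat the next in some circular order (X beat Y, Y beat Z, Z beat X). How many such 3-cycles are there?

Win totals: Bears 1, Ravens 3, Rockets 3, Orcas 4, Pumas 3, Comets 2, Eagles 5, Owls 7.
A team with w wins dominates both others in C(w,2) triples; summing gives 0 + 3 + 3 + 6 + 3 + 1 + 10 + 21 = 47 transitive triples.
Total triples C(8,3) = 56, so cyclic triples = 56 − 47 = 9.

9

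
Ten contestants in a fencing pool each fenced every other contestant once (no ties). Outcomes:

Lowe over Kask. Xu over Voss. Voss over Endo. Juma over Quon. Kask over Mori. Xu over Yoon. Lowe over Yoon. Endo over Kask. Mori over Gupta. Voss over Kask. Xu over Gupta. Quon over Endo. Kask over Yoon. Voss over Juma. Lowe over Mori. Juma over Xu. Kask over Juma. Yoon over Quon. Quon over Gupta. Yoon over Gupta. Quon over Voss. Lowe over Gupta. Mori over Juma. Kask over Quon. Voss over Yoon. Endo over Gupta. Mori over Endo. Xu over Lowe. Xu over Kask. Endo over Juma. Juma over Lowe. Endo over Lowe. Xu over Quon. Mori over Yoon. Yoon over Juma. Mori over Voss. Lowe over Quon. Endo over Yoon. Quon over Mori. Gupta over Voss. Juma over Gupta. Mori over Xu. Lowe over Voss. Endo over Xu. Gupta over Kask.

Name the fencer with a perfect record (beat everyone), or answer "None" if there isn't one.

Highest win total is Xu with 6 (out of 9 possible).
Xu lost to Juma, Endo, Mori, so no fencer went undefeated.

None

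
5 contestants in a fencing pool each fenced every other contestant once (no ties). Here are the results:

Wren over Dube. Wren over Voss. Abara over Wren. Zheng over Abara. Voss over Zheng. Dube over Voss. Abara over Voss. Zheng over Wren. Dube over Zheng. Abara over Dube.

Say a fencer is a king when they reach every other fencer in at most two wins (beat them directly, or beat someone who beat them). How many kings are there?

3

Wren cannot reach Abara in two steps.
Dube reaches everyone (king).
Zheng reaches everyone (king).
Abara reaches everyone (king).
Voss cannot reach Dube in two steps.
Kings: Dube, Zheng, Abara — 3.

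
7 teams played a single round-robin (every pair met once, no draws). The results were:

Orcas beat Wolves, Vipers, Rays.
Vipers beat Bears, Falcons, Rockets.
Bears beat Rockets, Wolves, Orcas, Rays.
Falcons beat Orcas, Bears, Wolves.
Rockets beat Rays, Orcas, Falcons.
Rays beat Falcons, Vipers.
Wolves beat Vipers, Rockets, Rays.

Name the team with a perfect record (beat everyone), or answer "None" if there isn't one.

Highest win total is Bears with 4 (out of 6 possible).
Bears lost to Falcons, Vipers, so no team went undefeated.

None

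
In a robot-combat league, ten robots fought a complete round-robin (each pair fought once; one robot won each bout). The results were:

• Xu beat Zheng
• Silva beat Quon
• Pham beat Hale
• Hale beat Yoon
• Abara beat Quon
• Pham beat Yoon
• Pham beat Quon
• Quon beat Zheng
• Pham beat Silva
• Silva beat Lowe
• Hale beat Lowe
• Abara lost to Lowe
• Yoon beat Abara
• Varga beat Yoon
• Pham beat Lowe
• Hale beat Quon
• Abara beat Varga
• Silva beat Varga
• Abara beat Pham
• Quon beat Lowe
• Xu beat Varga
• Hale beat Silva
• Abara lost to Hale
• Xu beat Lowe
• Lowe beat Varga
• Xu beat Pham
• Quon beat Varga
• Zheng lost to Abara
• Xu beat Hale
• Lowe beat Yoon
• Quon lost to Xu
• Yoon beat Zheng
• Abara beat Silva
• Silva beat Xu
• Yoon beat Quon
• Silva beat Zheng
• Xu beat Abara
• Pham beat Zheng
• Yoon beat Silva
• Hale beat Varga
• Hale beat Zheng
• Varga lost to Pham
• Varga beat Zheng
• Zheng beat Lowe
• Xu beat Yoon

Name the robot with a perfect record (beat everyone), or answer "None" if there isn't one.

None

Highest win total is Xu with 8 (out of 9 possible).
Xu lost to Silva, so no robot went undefeated.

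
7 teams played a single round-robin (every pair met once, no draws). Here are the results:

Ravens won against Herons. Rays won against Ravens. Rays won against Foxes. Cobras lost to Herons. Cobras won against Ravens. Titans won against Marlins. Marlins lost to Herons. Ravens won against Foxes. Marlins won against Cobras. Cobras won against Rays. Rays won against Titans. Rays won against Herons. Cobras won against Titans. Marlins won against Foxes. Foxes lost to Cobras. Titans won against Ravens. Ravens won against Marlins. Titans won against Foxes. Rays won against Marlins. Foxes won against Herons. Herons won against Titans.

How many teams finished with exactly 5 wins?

Win totals: Herons 3, Foxes 1, Rays 5, Cobras 4, Titans 3, Ravens 3, Marlins 2.
Exactly 5: Rays — 1 team.

1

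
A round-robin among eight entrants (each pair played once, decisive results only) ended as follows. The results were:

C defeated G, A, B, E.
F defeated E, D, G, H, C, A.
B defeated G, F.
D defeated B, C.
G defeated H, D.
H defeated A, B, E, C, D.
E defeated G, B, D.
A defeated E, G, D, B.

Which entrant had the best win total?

Win totals: A 4, B 2, C 4, D 2, E 3, F 6, G 2, H 5.
F leads with 6 wins (next highest: 5).

F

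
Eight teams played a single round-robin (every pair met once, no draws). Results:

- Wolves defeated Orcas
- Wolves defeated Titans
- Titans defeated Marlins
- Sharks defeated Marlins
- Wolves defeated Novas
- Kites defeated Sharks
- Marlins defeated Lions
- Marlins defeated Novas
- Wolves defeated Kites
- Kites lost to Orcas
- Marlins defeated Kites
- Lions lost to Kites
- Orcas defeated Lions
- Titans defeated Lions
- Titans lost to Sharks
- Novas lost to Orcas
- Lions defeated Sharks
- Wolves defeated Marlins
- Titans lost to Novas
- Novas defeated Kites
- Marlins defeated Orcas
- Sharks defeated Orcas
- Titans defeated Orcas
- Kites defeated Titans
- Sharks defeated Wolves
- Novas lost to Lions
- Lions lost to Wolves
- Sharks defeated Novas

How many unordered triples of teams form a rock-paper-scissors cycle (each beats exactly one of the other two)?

14

Win totals: Marlins 4, Wolves 6, Lions 2, Novas 2, Kites 3, Titans 3, Orcas 3, Sharks 5.
A team with w wins dominates both others in C(w,2) triples; summing gives 6 + 15 + 1 + 1 + 3 + 3 + 3 + 10 = 42 transitive triples.
Total triples C(8,3) = 56, so cyclic triples = 56 − 42 = 14.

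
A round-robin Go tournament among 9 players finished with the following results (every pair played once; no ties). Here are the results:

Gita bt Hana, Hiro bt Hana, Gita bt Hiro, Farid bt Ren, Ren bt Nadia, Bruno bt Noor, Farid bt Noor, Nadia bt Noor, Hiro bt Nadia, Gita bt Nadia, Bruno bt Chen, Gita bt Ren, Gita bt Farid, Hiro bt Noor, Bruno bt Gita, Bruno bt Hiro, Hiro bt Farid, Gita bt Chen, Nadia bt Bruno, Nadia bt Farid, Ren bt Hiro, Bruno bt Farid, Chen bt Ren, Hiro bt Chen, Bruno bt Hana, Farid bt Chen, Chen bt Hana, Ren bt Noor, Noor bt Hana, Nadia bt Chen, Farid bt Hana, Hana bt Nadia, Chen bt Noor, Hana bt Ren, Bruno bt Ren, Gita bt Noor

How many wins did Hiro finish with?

5

Hiro's results: beat Nadia, Hana, Chen, Farid, Noor; lost to Bruno, Gita, Ren.
That is 5 wins.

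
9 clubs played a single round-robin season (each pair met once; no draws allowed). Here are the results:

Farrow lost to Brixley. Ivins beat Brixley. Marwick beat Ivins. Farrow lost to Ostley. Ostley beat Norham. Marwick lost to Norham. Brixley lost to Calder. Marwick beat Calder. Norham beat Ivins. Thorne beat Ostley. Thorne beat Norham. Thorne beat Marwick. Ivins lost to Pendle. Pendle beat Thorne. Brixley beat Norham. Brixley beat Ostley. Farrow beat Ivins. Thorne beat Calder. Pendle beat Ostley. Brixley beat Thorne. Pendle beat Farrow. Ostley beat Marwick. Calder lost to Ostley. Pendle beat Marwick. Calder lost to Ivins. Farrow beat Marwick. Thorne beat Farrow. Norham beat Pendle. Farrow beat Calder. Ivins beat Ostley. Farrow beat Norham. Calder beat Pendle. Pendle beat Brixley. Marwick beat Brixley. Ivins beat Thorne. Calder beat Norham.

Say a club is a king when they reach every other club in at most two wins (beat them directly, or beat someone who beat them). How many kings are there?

Thorne reaches everyone (king).
Pendle reaches everyone (king).
Marwick reaches everyone (king).
Calder reaches everyone (king).
Ostley cannot reach Thorne in two steps.
Ivins reaches everyone (king).
Norham reaches everyone (king).
Brixley reaches everyone (king).
Farrow reaches everyone (king).
Kings: Thorne, Pendle, Marwick, Calder, Ivins, Norham, Brixley, Farrow — 8.

8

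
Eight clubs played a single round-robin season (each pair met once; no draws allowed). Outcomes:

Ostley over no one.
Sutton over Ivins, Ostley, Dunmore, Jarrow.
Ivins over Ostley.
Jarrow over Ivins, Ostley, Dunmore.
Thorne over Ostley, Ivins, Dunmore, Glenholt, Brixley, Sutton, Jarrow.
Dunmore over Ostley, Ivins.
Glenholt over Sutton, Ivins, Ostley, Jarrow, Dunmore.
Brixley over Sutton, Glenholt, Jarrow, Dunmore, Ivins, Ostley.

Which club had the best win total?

Thorne

Win totals: Ivins 1, Jarrow 3, Thorne 7, Sutton 4, Ostley 0, Dunmore 2, Brixley 6, Glenholt 5.
Thorne leads with 7 wins (next highest: 6).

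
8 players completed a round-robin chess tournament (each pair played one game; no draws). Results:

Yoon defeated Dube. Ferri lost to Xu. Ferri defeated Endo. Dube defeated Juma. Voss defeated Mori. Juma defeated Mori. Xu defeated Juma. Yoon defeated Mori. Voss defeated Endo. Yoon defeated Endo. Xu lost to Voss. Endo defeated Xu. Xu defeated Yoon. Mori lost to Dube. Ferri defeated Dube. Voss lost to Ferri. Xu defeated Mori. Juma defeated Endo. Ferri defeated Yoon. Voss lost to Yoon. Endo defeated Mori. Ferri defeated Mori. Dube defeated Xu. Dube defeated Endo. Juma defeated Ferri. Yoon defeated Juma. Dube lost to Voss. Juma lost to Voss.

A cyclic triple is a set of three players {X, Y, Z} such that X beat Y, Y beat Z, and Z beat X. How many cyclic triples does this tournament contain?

10

Win totals: Xu 4, Voss 5, Yoon 5, Mori 0, Dube 4, Ferri 5, Juma 3, Endo 2.
A player with w wins dominates both others in C(w,2) triples; summing gives 6 + 10 + 10 + 0 + 6 + 10 + 3 + 1 = 46 transitive triples.
Total triples C(8,3) = 56, so cyclic triples = 56 − 46 = 10.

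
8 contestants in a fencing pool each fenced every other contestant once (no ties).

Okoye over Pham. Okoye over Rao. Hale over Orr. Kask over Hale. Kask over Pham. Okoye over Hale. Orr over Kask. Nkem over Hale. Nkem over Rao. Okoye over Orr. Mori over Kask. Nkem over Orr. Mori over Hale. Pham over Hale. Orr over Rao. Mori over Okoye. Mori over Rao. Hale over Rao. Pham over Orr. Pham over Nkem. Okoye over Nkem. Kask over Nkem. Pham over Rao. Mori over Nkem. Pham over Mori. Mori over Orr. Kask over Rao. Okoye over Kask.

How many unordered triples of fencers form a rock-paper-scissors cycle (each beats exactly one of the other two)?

Win totals: Rao 0, Nkem 3, Okoye 6, Orr 2, Kask 4, Pham 5, Mori 6, Hale 2.
A fencer with w wins dominates both others in C(w,2) triples; summing gives 0 + 3 + 15 + 1 + 6 + 10 + 15 + 1 = 51 transitive triples.
Total triples C(8,3) = 56, so cyclic triples = 56 − 51 = 5.

5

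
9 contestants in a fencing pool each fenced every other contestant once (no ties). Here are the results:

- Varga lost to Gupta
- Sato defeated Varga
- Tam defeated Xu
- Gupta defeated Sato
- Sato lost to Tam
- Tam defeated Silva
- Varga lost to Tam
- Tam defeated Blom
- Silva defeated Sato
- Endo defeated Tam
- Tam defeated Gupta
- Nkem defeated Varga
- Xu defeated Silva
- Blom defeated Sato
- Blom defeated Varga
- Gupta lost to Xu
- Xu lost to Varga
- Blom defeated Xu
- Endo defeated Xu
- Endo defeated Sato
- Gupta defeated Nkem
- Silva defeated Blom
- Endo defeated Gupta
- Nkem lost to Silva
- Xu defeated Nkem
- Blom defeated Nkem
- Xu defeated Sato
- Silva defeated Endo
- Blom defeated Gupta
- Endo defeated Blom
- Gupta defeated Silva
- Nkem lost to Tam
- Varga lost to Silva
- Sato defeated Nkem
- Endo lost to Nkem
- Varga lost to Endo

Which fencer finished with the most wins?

Win totals: Blom 5, Varga 1, Endo 6, Silva 5, Xu 4, Sato 2, Gupta 4, Nkem 2, Tam 7.
Tam leads with 7 wins (next highest: 6).

Tam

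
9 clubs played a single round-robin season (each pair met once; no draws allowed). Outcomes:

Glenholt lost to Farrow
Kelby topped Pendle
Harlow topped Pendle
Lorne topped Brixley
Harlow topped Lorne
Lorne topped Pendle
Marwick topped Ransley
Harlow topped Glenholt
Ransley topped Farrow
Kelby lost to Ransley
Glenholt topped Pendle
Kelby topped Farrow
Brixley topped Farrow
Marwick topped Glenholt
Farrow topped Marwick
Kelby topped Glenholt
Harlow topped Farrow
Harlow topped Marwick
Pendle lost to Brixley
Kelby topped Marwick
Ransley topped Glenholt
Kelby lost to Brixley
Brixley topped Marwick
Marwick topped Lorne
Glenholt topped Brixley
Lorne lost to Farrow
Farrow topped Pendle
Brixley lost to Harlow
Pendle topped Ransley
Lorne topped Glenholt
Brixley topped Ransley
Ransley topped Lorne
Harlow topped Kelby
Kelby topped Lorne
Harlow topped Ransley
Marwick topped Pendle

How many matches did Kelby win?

5

Kelby's results: beat Lorne, Marwick, Farrow, Pendle, Glenholt; lost to Harlow, Ransley, Brixley.
That is 5 wins.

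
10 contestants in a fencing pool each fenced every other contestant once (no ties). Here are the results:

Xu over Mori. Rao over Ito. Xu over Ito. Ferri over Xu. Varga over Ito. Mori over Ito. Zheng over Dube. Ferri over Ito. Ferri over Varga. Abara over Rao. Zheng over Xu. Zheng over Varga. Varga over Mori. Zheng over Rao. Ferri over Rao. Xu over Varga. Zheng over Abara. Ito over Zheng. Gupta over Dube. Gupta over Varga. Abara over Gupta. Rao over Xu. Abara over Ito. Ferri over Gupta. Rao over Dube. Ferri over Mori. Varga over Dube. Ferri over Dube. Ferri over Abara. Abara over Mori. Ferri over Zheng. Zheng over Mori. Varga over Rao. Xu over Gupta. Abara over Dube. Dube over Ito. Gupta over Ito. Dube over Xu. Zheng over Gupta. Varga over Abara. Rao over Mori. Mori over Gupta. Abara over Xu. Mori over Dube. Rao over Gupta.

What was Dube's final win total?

2

Dube's results: beat Xu, Ito; lost to Varga, Gupta, Ferri, Mori, Zheng, Rao, Abara.
That is 2 wins.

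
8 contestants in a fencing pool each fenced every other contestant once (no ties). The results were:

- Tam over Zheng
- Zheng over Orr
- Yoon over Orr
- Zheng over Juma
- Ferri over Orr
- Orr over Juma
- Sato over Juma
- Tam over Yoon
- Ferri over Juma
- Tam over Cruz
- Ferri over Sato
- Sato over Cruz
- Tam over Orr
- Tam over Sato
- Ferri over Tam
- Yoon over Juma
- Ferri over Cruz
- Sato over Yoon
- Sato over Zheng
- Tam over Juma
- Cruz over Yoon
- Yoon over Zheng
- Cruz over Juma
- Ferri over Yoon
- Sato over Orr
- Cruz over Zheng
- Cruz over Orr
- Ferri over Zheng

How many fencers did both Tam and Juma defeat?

0

Tam beat: Yoon, Juma, Sato, Zheng, Orr, Cruz.
Juma beat: no one.
No one was beaten by both.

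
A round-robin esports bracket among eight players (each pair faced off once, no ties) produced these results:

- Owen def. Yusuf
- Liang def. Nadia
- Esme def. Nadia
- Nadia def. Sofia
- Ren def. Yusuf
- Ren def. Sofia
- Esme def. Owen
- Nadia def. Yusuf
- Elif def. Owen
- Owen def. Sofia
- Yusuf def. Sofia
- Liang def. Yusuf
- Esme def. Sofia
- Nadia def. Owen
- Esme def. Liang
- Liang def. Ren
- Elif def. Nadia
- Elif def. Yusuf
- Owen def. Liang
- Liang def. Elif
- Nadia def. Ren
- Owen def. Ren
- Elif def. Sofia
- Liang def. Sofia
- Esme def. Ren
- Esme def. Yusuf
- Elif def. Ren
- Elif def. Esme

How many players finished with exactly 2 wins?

Win totals: Liang 5, Yusuf 1, Nadia 4, Esme 6, Elif 6, Owen 4, Sofia 0, Ren 2.
Exactly 2: Ren — 1 player.

1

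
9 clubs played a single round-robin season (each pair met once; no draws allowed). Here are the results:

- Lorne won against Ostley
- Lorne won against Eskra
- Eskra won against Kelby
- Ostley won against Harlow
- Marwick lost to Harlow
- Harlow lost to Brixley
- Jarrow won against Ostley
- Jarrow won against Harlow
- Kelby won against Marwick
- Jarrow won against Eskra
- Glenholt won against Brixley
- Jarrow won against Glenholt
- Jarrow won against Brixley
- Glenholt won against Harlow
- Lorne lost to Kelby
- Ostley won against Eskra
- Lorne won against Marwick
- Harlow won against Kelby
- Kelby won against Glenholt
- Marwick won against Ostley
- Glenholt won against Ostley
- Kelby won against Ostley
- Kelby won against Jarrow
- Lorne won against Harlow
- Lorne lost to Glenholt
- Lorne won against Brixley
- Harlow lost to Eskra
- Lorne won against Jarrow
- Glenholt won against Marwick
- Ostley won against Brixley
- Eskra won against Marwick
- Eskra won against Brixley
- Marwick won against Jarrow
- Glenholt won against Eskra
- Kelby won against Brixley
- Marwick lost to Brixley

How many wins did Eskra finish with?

4

Eskra's results: beat Marwick, Harlow, Kelby, Brixley; lost to Lorne, Jarrow, Glenholt, Ostley.
That is 4 wins.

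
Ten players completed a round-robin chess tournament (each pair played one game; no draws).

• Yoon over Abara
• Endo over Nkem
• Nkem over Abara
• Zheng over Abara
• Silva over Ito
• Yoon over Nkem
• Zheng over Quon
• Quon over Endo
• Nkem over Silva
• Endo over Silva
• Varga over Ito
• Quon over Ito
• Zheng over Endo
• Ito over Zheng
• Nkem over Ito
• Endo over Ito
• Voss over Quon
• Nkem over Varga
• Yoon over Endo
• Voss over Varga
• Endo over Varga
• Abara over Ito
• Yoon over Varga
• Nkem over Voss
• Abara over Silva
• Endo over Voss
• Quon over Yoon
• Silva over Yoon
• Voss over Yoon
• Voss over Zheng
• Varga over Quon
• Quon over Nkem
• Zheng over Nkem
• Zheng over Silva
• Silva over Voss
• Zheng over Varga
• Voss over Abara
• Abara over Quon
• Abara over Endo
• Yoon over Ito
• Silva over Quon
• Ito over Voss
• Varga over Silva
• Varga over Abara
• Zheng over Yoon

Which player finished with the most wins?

Zheng

Win totals: Yoon 5, Nkem 5, Zheng 7, Ito 2, Voss 5, Abara 4, Endo 5, Silva 4, Quon 4, Varga 4.
Zheng leads with 7 wins (next highest: 5).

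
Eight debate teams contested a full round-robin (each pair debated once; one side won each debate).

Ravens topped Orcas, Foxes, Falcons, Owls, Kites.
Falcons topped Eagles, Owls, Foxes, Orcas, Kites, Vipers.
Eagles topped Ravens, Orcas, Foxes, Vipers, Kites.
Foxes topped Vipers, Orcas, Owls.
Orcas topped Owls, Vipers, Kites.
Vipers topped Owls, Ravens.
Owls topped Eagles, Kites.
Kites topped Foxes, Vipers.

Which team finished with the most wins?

Falcons

Win totals: Falcons 6, Vipers 2, Kites 2, Foxes 3, Orcas 3, Owls 2, Eagles 5, Ravens 5.
Falcons leads with 6 wins (next highest: 5).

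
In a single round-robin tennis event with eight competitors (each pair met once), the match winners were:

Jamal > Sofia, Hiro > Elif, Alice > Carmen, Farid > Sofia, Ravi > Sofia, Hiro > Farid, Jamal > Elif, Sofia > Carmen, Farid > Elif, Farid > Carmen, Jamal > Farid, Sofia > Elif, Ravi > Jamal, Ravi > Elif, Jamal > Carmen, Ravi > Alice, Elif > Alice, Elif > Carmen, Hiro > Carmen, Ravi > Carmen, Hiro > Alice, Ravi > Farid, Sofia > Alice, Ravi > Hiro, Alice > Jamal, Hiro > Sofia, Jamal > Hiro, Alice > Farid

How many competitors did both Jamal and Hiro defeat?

Jamal beat: Elif, Farid, Carmen, Hiro, Sofia.
Hiro beat: Elif, Farid, Carmen, Alice, Sofia.
Both beat: Elif, Farid, Carmen, Sofia — 4.

4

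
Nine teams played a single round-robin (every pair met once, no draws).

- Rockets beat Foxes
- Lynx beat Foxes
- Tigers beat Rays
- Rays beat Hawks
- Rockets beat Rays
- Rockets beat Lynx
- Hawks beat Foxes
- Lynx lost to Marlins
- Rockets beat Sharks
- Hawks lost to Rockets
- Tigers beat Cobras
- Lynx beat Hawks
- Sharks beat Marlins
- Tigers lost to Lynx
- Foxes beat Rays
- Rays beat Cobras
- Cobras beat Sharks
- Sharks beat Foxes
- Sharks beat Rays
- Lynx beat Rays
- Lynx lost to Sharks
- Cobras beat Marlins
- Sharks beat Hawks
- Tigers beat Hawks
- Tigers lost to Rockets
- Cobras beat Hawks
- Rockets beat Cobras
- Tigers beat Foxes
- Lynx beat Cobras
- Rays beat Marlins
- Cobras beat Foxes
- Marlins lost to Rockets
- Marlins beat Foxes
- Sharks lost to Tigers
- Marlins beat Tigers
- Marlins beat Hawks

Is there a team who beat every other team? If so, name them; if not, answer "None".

Rockets has 8 wins out of 8 opponents — a perfect record.

Rockets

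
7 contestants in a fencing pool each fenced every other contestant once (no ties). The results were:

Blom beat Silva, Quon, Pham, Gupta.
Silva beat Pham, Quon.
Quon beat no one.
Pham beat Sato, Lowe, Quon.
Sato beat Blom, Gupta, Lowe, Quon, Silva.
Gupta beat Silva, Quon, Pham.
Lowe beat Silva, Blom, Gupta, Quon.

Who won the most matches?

Win totals: Pham 3, Lowe 4, Sato 5, Silva 2, Blom 4, Quon 0, Gupta 3.
Sato leads with 5 wins (next highest: 4).

Sato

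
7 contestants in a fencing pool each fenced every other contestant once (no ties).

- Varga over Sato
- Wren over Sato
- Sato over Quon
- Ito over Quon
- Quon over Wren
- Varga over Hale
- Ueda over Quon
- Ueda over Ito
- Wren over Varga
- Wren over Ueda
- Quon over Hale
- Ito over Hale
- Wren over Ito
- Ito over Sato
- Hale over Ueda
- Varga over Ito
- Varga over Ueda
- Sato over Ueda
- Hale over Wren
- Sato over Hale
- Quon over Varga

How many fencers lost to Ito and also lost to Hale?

0

Ito beat: Hale, Sato, Quon.
Hale beat: Ueda, Wren.
No one was beaten by both.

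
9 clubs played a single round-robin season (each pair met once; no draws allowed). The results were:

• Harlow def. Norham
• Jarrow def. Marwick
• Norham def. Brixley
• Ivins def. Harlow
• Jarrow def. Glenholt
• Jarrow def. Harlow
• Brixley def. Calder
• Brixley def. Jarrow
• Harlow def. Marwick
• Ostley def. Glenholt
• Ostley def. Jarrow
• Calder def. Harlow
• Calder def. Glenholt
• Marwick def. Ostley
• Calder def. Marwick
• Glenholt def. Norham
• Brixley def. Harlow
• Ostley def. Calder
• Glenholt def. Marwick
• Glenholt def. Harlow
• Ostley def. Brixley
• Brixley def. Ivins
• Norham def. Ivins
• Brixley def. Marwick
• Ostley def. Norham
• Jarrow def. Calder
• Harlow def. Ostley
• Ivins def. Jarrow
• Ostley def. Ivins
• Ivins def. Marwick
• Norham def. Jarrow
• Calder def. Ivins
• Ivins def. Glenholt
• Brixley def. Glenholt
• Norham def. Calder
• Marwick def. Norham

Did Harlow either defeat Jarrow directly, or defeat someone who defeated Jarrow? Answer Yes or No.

Harlow did not beat Jarrow directly.
Harlow beat Norham, Ostley, Marwick. Of those, Norham beat Jarrow.

Yes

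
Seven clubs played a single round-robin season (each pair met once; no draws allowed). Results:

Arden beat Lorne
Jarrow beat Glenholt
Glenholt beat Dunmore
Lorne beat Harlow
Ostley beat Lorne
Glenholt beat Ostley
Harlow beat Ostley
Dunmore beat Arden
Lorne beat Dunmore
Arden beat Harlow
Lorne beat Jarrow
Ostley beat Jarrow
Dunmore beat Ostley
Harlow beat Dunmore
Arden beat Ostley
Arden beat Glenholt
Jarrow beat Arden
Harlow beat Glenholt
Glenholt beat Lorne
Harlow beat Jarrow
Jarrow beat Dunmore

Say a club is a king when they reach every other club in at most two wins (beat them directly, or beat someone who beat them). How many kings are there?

7

Glenholt reaches everyone (king).
Dunmore reaches everyone (king).
Harlow reaches everyone (king).
Jarrow reaches everyone (king).
Lorne reaches everyone (king).
Ostley reaches everyone (king).
Arden reaches everyone (king).
Kings: Glenholt, Dunmore, Harlow, Jarrow, Lorne, Ostley, Arden — 7.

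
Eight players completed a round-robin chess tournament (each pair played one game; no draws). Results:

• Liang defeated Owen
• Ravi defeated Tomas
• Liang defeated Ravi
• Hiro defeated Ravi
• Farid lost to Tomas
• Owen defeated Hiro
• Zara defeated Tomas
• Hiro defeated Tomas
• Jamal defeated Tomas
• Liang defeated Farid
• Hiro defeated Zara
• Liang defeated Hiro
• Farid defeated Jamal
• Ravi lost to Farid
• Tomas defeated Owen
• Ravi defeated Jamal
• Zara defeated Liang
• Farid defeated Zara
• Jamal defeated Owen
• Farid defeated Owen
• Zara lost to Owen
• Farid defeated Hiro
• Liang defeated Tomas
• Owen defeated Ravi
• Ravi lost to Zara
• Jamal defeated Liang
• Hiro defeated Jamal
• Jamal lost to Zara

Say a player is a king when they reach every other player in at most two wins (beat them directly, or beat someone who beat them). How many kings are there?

Liang reaches everyone (king).
Zara reaches everyone (king).
Ravi cannot reach Zara, Hiro in two steps.
Jamal reaches everyone (king).
Owen cannot reach Farid in two steps.
Hiro reaches everyone (king).
Tomas cannot reach Liang in two steps.
Farid reaches everyone (king).
Kings: Liang, Zara, Jamal, Hiro, Farid — 5.

5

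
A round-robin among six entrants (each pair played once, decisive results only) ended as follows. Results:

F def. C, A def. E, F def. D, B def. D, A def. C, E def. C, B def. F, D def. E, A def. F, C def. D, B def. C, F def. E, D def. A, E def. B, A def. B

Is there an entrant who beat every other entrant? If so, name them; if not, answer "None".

Highest win total is A with 4 (out of 5 possible).
A lost to D, so no entrant went undefeated.

None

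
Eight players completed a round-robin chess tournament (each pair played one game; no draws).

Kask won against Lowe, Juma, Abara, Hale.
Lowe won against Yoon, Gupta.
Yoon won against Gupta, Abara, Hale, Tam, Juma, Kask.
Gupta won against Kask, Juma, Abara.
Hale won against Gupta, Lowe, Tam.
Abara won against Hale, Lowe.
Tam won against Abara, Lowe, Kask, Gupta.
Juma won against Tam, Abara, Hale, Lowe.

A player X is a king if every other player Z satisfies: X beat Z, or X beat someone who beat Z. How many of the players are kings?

Lowe reaches everyone (king).
Tam reaches everyone (king).
Gupta cannot reach Yoon in two steps.
Kask reaches everyone (king).
Abara cannot reach Kask, Juma in two steps.
Hale reaches everyone (king).
Juma reaches everyone (king).
Yoon reaches everyone (king).
Kings: Lowe, Tam, Kask, Hale, Juma, Yoon — 6.

6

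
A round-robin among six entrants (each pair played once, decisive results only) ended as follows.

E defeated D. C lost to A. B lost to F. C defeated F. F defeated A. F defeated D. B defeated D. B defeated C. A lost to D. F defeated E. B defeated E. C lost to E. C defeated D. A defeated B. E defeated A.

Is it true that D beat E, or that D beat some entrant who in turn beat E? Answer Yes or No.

No

D did not beat E directly.
D beat A, but each of them lost to E. No two-step path.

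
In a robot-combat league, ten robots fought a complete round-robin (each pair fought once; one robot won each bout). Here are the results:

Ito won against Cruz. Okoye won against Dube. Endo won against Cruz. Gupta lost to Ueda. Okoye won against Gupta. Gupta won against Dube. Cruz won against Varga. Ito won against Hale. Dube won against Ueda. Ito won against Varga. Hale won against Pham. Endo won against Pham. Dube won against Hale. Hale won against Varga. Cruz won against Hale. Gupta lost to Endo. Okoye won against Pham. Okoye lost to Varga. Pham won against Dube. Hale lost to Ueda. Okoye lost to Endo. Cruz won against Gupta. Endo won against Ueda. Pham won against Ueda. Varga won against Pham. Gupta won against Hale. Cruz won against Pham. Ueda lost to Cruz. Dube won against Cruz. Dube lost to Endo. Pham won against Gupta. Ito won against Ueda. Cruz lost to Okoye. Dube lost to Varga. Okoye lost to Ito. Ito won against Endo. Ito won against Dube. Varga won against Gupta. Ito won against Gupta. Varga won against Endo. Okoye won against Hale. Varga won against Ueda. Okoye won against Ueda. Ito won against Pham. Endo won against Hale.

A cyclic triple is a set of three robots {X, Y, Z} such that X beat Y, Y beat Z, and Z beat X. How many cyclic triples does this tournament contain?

Win totals: Ito 9, Cruz 5, Endo 7, Okoye 6, Ueda 2, Pham 3, Dube 3, Hale 2, Varga 6, Gupta 2.
A robot with w wins dominates both others in C(w,2) triples; summing gives 36 + 10 + 21 + 15 + 1 + 3 + 3 + 1 + 15 + 1 = 106 transitive triples.
Total triples C(10,3) = 120, so cyclic triples = 120 − 106 = 14.

14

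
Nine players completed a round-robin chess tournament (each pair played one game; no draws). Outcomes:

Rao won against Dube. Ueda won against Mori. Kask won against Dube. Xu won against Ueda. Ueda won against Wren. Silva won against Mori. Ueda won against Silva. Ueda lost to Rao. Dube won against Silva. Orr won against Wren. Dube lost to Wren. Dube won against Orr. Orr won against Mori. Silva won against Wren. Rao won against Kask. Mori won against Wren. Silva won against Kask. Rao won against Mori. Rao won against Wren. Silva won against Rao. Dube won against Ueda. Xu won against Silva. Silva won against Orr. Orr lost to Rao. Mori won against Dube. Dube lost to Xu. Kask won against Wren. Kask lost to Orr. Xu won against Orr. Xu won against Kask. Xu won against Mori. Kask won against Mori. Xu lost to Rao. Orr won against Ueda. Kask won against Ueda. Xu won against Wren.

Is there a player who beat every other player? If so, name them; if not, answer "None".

None

Highest win total is Xu with 7 (out of 8 possible).
Xu lost to Rao, so no player went undefeated.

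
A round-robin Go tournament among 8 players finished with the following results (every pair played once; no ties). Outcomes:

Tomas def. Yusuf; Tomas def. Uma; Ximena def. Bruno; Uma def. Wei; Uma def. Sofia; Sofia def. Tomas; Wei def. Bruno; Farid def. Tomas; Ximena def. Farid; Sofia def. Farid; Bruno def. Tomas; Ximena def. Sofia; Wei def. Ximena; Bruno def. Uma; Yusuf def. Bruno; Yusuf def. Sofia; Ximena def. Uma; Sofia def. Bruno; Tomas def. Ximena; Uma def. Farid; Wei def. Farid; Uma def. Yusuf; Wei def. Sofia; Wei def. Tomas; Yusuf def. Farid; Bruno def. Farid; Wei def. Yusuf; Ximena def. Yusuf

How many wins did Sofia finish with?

Sofia's results: beat Bruno, Farid, Tomas; lost to Ximena, Uma, Yusuf, Wei.
That is 3 wins.

3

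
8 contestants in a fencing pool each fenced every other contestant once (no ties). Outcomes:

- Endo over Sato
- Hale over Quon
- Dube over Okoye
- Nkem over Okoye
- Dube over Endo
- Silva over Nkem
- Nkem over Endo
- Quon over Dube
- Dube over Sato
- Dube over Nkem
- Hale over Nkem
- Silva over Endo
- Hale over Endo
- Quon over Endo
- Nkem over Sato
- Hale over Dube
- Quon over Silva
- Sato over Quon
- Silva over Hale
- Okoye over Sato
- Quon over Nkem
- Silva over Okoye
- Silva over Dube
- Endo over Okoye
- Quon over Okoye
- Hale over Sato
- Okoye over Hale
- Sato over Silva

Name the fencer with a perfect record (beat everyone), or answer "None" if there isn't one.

Highest win total is Silva with 5 (out of 7 possible).
Silva lost to Sato, Quon, so no fencer went undefeated.

None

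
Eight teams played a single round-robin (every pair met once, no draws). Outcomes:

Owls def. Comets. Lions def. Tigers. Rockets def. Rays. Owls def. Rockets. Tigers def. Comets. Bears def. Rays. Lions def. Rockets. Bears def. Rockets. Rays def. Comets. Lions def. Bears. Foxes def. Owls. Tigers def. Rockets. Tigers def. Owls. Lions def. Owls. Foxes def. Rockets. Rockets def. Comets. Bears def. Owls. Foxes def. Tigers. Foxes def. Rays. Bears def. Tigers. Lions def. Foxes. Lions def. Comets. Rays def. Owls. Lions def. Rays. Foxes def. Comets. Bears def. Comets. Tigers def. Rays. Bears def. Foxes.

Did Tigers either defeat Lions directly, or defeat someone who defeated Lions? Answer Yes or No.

Tigers did not beat Lions directly.
Tigers beat Rays, Comets, Rockets, Owls, but each of them lost to Lions. No two-step path.

No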